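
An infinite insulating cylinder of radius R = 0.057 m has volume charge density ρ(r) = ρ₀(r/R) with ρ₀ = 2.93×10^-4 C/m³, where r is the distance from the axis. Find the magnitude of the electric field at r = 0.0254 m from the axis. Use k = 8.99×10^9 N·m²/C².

E = 1.25×10^5 N/C

By cylindrical symmetry E is radial; use a coaxial Gaussian cylinder of radius 0.0254 m and length L (r < R).
Integrating ρ over the cross-section to radius r: λ_enc = (2πρ₀/R) ∫₀^r r'^2 dr' = 2πρ₀ r^3/(3·R) = 1.764×10^-7 C/m.
Since E is radial and uniform over the curved surface, Φ = E·2πrL = Q_enc/ε₀ = λ_enc L/ε₀.
E = 2k|λ_enc|/r = 2(8.99×10^9)(1.764e-7)/(0.0254) = 1.25e5 N/C.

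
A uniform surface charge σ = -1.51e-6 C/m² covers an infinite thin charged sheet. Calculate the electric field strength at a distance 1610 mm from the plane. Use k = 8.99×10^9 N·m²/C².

The symmetry is planar: E is normal to the sheet and the same magnitude on both sides. Take a pillbox straddling the sheet with end-cap area A.
Only the two end caps contribute flux: Φ = 2EA. With Q_enc = σA, Gauss's law gives E = |σ|/(2ε₀).
E = 2πk|σ| = 2π(8.99×10^9)(1.51×10^-6) = 8.53×10^4 N/C.

E ≈ 8.53×10^4 V/m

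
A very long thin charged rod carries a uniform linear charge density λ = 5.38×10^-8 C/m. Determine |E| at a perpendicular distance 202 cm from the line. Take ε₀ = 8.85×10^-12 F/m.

Coaxial Gaussian cylinder, radius r = 202 cm, length L.
Q_enc = λL, so λ_enc = 5.38×10^-8 C/m.
Applying ∮E·dA = Q_enc/ε₀ with the end caps contributing no flux:
E = |λ_enc|/(2πε₀r) = (5.38×10^-8)/(2π·8.85×10^-12·2.02) = 479 N/C.

E ≈ 479 N/C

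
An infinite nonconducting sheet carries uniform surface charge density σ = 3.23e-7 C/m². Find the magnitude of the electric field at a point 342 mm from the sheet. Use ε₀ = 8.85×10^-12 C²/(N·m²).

E = 1.82e4 N/C

Choose a cylindrical pillbox piercing the sheet, end faces (area A) parallel to it.
Flux Φ = 2EA and Q_enc = σA, so 2EA = σA/ε₀ ⇒ E = |σ|/(2ε₀), independent of distance.
E = |σ|/(2ε₀) = (3.23e-7)/(2·8.85×10^-12) = 1.82×10^4 N/C.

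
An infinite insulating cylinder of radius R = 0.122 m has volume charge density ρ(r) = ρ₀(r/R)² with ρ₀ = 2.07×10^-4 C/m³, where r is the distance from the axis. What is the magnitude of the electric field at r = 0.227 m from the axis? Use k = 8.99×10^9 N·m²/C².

E ≈ 3.83e5 V/m

Choose a coaxial cylinder of radius r = 0.227 m (arbitrary length L) as the Gaussian surface (r > R, full charge per length enclosed).
λ_enc = 2π ∫₀^R ρ₀(r'/R)^2 r' dr' = 2πρ₀R²/4 = 4.84e-6 C/m.
Applying ∮E·dA = Q_enc/ε₀ with the end caps contributing no flux:
E = 2k|λ_enc|/r = 2(8.99×10^9)(4.84×10^-6)/(0.227) = 3.83×10^5 N/C.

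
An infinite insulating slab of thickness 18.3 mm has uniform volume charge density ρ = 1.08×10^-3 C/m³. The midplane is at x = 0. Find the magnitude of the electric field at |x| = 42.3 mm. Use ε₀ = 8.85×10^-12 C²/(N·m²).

E = 1.12×10^6 N/C

The point |x| = 42.3 mm lies outside the slab (half-thickness 0.00915 m). A symmetric pillbox spanning the full slab encloses Q_enc = ρ·d·A.
Flux = 2EA ⇒ E = |ρ|d/(2ε₀), independent of distance outside.
E = (1.08×10^-3)(0.0183)/(2·8.85×10^-12) = 1.12e6 N/C.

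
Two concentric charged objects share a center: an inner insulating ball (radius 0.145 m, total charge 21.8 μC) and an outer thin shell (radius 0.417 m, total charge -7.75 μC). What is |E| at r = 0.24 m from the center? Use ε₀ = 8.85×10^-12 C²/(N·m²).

E = 3.40×10^6 V/m

Take a concentric spherical Gaussian surface of radius r = 0.24 m (between the bodies, 0.145 m < r < 0.417 m).
Only the inner charge is enclosed; the outer shell contributes nothing inside itself. Q_enc = 21.8 μC = 2.18×10^-5 C.
Applying ∮E·dA = Q_enc/ε₀ with Φ = E(4πr²):
E = |Q_enc|/(4πε₀r²) = (2.18×10^-5)/(4π·8.85×10^-12·(0.24)²) = 3.40×10^6 N/C.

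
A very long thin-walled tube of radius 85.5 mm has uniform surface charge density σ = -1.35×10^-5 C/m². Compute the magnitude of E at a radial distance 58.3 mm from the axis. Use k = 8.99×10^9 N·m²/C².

E = 0 (no enclosed charge)

Coaxial Gaussian cylinder, radius r = 58.3 mm, length L (r < 85.5 mm, inside the shell).
No charge is enclosed, so Gauss's law gives E·2πrL = 0 ⇒ E = 0.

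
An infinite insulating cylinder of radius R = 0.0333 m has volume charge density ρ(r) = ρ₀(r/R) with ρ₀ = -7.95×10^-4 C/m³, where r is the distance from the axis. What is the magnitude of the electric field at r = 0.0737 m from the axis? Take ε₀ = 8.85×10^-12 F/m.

E ≈ 4.51×10^5 V/m

By cylindrical symmetry E is radial; use a coaxial Gaussian cylinder of radius 0.0737 m and length L (r > R, full charge per length enclosed).
λ_enc = 2π ∫₀^R ρ₀(r'/R)^1 r' dr' = 2πρ₀R²/3 = -1.846×10^-6 C/m.
Gauss's law: E·2πrL = λ_enc L/ε₀.
E = |λ_enc|/(2πε₀r) = (1.846e-6)/(2π·8.85×10^-12·0.0737) = 4.51×10^5 N/C.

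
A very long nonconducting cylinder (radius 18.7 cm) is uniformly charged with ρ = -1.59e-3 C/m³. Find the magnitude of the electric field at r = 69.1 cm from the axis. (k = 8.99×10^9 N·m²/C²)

4.55×10^6 V/m

Take a coaxial cylindrical Gaussian surface of radius r = 69.1 cm and length L (r > 18.7 cm, full cross-section enclosed).
λ_enc = ρ·πR² = (-1.59×10^-3)π(0.187)² = -1.747×10^-4 C/m.
Gauss's law: E·2πrL = λ_enc L/ε₀.
E = 2k|λ_enc|/r = 2(8.99×10^9)(1.747×10^-4)/(0.691) = 4.55e6 N/C.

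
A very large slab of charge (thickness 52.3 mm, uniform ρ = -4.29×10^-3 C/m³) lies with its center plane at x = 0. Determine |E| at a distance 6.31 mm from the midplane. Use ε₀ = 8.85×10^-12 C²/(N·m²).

By symmetry E is perpendicular to the slab. A Gaussian pillbox from −6.31 mm to +6.31 mm (face area A) lies entirely within the slab.
Q_enc = ρ·(2x)·A and flux = 2EA, so 2EA = 2ρxA/ε₀ ⇒ E = |ρ|x/ε₀.
E = (4.29×10^-3)(0.00631)/(8.85×10^-12) = 3.06e6 N/C.

3.06×10^6 N/C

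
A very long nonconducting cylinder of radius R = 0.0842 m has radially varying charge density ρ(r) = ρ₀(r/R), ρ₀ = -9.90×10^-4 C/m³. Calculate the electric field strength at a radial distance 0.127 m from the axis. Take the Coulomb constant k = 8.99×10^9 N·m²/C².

Choose a coaxial cylinder of radius r = 0.127 m (arbitrary length L) as the Gaussian surface (r > R, full charge per length enclosed).
λ_enc = 2π ∫₀^R ρ₀(r'/R)^1 r' dr' = 2πρ₀R²/3 = -1.47e-5 C/m.
Gauss's law: E·2πrL = λ_enc L/ε₀.
E = 2k|λ_enc|/r = 2(8.99×10^9)(1.47e-5)/(0.127) = 2.08e6 N/C.

E ≈ 2.08×10^6 N/C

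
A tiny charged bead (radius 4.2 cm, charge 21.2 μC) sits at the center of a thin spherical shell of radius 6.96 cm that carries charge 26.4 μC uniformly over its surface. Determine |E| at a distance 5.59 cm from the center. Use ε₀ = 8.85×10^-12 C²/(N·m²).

E ≈ 6.10×10^7 V/m

Use a concentric Gaussian sphere at r = 5.59 cm (between the bodies, 4.2 cm < r < 6.96 cm).
Only the inner charge is enclosed; the outer shell contributes nothing inside itself. Q_enc = 21.2 μC = 2.12e-5 C.
By Gauss's law, ∮E·dA = E·4πr² = Q_enc/ε₀.
E = |Q_enc|/(4πε₀r²) = (2.12×10^-5)/(4π·8.85×10^-12·(0.0559)²) = 6.10×10^7 N/C.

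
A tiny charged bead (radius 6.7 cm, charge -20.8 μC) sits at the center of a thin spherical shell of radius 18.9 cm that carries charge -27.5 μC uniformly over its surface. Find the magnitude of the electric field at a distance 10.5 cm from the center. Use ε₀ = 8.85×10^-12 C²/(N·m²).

By spherical symmetry E is radial; choose a Gaussian sphere of radius r = 10.5 cm (between the bodies, 6.7 cm < r < 18.9 cm).
Only the inner charge is enclosed; the outer shell contributes nothing inside itself. Q_enc = -20.8 μC = -2.08×10^-5 C.
Gauss's law: E·4πr² = Q_enc/ε₀.
E = |Q_enc|/(4πε₀r²) = (2.08e-5)/(4π·8.85×10^-12·(0.105)²) = 1.70×10^7 N/C.

|E| ≈ 1.70e7 V/m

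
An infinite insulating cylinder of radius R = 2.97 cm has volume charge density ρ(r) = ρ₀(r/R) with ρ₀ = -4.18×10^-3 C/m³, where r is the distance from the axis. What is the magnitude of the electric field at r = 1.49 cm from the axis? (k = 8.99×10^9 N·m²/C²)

Coaxial Gaussian cylinder, radius r = 1.49 cm, length L (r < R).
λ_enc = ∫₀^r ρ(r')·2πr' dr' = (2πρ₀/R)·r^3/3 = -9.751×10^-7 C/m.
Since E is radial and uniform over the curved surface, Φ = E·2πrL = Q_enc/ε₀ = λ_enc L/ε₀.
E = 2k|λ_enc|/r = 2(8.99×10^9)(9.751×10^-7)/(0.0149) = 1.18×10^6 N/C.

E = 1.18×10^6 N/C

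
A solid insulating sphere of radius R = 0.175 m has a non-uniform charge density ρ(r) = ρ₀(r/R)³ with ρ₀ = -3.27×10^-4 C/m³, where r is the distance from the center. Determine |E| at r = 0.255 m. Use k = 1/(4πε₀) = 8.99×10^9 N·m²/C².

Take a concentric spherical Gaussian surface of radius r = 0.255 m (r > R, all charge enclosed).
Q_enc = 4π ∫₀^R ρ₀(r'/R)^3 r'² dr' = 4πρ₀R³/6 = -3.67×10^-6 C.
Since E is radial and uniform over the Gaussian sphere, Φ = E·4πr² = Q_enc/ε₀.
E = k|Q_enc|/r² = (8.99×10^9)(3.67e-6)/(0.255)² = 5.07×10^5 N/C.

E = 5.07×10^5 N/C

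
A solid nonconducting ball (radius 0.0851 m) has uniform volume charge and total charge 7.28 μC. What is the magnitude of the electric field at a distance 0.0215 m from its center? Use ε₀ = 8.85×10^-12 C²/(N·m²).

|E| = 2.28×10^6 V/m

By spherical symmetry E is radial; choose a Gaussian sphere of radius r = 0.0215 m (r < R).
Only the charge within r is enclosed: Q_enc = Q·(r/R)³ = (7.28 μC)·(0.0215 m/0.0851 m)³ = 1.174×10^-7 C.
Since E is radial and uniform over the Gaussian sphere, Φ = E·4πr² = Q_enc/ε₀.
E = |Q_enc|/(4πε₀r²) = (1.174×10^-7)/(4π·8.85×10^-12·(0.0215)²) = 2.28e6 N/C.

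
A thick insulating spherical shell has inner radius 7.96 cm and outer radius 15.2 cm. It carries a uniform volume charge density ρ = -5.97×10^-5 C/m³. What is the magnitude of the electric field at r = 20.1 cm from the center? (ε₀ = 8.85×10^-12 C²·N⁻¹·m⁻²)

Symmetry ⇒ E = E(r) r̂. Gaussian sphere of radius r = 20.1 cm (r > 15.2 cm, enclosing the whole shell).
Q_enc = ρ·(4π/3)(b³ − a³) = (-5.97×10^-5)·(4π/3)·((0.152)³ − (0.0796)³) = -7.521×10^-7 C.
By Gauss's law, ∮E·dA = E·4πr² = Q_enc/ε₀.
E = |Q_enc|/(4πε₀r²) = (7.521×10^-7)/(4π·8.85×10^-12·(0.201)²) = 1.67×10^5 N/C.

E = 1.67×10^5 V/m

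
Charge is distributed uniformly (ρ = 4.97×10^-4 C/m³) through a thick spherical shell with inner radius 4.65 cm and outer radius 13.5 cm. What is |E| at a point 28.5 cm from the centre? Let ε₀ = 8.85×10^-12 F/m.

|E| = 5.44×10^5 N/C

Use a concentric Gaussian sphere at r = 28.5 cm (r > 13.5 cm, enclosing the whole shell).
Q_enc = ρ·(4π/3)(b³ − a³) = (4.97×10^-4)·(4π/3)·((0.135)³ − (0.0465)³) = 4.913×10^-6 C.
Applying ∮E·dA = Q_enc/ε₀ with Φ = E(4πr²):
E = |Q_enc|/(4πε₀r²) = (4.913e-6)/(4π·8.85×10^-12·(0.285)²) = 5.44×10^5 N/C.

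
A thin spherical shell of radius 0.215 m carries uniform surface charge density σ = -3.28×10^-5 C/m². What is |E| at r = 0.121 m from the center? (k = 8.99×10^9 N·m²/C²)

Use a concentric Gaussian sphere at r = 0.121 m (inside the shell, r < 0.215 m).
All the charge is outside the Gaussian surface: Q_enc = 0, hence E = 0 everywhere inside the shell.

|E| = 0 V/m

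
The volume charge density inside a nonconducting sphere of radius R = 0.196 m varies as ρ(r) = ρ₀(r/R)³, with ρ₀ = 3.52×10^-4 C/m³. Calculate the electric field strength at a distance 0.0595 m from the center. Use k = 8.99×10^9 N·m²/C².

E = 1.10×10^4 N/C

Symmetry ⇒ E = E(r) r̂. Gaussian sphere of radius r = 0.0595 m (r < R).
Q_enc = ∫₀^r ρ(r')·4πr'² dr' = (4πρ₀/R³) ∫₀^r r'^5 dr' = 4πρ₀ r^6/(6·R³) = 4.344e-9 C.
By Gauss's law, ∮E·dA = E·4πr² = Q_enc/ε₀.
E = k|Q_enc|/r² = (8.99×10^9)(4.344×10^-9)/(0.0595)² = 1.10×10^4 N/C.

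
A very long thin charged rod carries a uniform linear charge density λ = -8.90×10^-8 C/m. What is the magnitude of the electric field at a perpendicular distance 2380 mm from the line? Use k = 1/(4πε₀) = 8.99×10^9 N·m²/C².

Take a coaxial cylindrical Gaussian surface of radius r = 2380 mm and length L.
Q_enc = λL, so λ_enc = -8.90×10^-8 C/m.
Applying ∮E·dA = Q_enc/ε₀ with the end caps contributing no flux:
E = 2k|λ_enc|/r = 2(8.99×10^9)(8.90e-8)/(2.38) = 672 N/C.

|E| = 672 V/m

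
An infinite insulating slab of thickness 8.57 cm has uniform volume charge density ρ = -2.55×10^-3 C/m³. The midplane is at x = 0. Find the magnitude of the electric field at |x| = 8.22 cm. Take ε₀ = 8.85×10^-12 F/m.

|E| ≈ 1.23e7 N/C

The point |x| = 8.22 cm lies outside the slab (half-thickness 0.04285 m). A symmetric pillbox spanning the full slab encloses Q_enc = ρ·d·A.
Flux = 2EA ⇒ E = |ρ|d/(2ε₀), independent of distance outside.
E = (2.55e-3)(0.0857)/(2·8.85×10^-12) = 1.23×10^7 N/C.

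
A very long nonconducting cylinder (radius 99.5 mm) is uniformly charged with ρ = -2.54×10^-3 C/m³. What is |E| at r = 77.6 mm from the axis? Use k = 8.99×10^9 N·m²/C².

Coaxial Gaussian cylinder, radius r = 77.6 mm, length L (r < R).
Enclosed charge per unit length: λ_enc = ρ·πr² = (-2.54e-3)π(0.0776)² = -4.805×10^-5 C/m.
Applying ∮E·dA = Q_enc/ε₀ with the end caps contributing no flux:
E = 2k|λ_enc|/r = 2(8.99×10^9)(4.805×10^-5)/(0.0776) = 1.11×10^7 N/C.

|E| ≈ 1.11×10^7 V/m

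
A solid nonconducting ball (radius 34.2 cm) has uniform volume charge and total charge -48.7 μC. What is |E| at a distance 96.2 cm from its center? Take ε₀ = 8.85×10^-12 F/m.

4.73e5 N/C

Take a concentric spherical Gaussian surface of radius r = 96.2 cm (r > R, so the entire charge is enclosed).
Q_enc = -48.7 μC = -4.87×10^-5 C.
Applying ∮E·dA = Q_enc/ε₀ with Φ = E(4πr²):
E = |Q_enc|/(4πε₀r²) = (4.87×10^-5)/(4π·8.85×10^-12·(0.962)²) = 4.73e5 N/C.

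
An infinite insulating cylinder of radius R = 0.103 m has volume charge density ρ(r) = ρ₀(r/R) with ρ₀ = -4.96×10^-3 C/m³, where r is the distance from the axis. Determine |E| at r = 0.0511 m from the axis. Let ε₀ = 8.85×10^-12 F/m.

Coaxial Gaussian cylinder, radius r = 0.0511 m, length L (r < R).
Integrating ρ over the cross-section to radius r: λ_enc = (2πρ₀/R) ∫₀^r r'^2 dr' = 2πρ₀ r^3/(3·R) = -1.346×10^-5 C/m.
By Gauss's law (flux through the curved wall only), E·2πrL = λ_enc L/ε₀.
E = |λ_enc|/(2πε₀r) = (1.346e-5)/(2π·8.85×10^-12·0.0511) = 4.74×10^6 N/C.

|E| ≈ 4.74×10^6 N/C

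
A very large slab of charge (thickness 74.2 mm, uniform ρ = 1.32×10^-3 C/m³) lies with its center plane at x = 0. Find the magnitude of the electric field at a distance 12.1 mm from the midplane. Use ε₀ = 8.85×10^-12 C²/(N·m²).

By symmetry E is perpendicular to the slab. A Gaussian pillbox from −12.1 mm to +12.1 mm (face area A) lies entirely within the slab.
Q_enc = ρ·(2x)·A and flux = 2EA, so 2EA = 2ρxA/ε₀ ⇒ E = |ρ|x/ε₀.
E = (1.32e-3)(0.0121)/(8.85×10^-12) = 1.80e6 N/C.

|E| = 1.80e6 N/C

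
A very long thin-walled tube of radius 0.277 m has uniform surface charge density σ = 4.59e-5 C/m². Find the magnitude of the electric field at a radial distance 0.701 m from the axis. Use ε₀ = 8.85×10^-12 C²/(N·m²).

Take a coaxial cylindrical Gaussian surface of radius r = 0.701 m and length L (r > 0.277 m).
The whole shell is enclosed: λ_enc = σ·2πR = (4.59×10^-5)·2π·(0.277) = 7.989e-5 C/m.
Applying ∮E·dA = Q_enc/ε₀ with the end caps contributing no flux:
E = |λ_enc|/(2πε₀r) = (7.989×10^-5)/(2π·8.85×10^-12·0.701) = 2.05×10^6 N/C.

2.05e6 V/m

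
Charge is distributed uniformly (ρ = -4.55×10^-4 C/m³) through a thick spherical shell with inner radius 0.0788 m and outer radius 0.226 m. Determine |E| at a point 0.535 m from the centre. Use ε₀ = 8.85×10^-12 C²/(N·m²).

|E| = 6.62×10^5 N/C

By spherical symmetry E is radial; choose a Gaussian sphere of radius r = 0.535 m (r > 0.226 m, enclosing the whole shell).
Q_enc = ρ·(4π/3)(b³ − a³) = (-4.55×10^-4)·(4π/3)·((0.226)³ − (0.0788)³) = -2.107×10^-5 C.
By Gauss's law, ∮E·dA = E·4πr² = Q_enc/ε₀.
E = |Q_enc|/(4πε₀r²) = (2.107×10^-5)/(4π·8.85×10^-12·(0.535)²) = 6.62e5 N/C.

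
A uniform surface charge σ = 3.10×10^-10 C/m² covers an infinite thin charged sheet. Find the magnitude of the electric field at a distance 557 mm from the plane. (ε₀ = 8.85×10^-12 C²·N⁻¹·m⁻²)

|E| = 17.5 V/m

The symmetry is planar: E is normal to the sheet and the same magnitude on both sides. Take a pillbox straddling the sheet with end-cap area A.
Flux Φ = 2EA and Q_enc = σA, so 2EA = σA/ε₀ ⇒ E = |σ|/(2ε₀), independent of distance.
E = |σ|/(2ε₀) = (3.10×10^-10)/(2·8.85×10^-12) = 17.5 N/C.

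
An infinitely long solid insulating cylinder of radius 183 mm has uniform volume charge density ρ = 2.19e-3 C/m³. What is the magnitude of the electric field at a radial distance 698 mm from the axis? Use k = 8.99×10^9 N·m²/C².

Choose a coaxial cylinder of radius r = 698 mm (arbitrary length L) as the Gaussian surface (r > 183 mm, full cross-section enclosed).
λ_enc = ρ·πR² = (2.19×10^-3)π(0.183)² = 2.304×10^-4 C/m.
Applying ∮E·dA = Q_enc/ε₀ with the end caps contributing no flux:
E = 2k|λ_enc|/r = 2(8.99×10^9)(2.304×10^-4)/(0.698) = 5.94×10^6 N/C.

5.94×10^6 V/m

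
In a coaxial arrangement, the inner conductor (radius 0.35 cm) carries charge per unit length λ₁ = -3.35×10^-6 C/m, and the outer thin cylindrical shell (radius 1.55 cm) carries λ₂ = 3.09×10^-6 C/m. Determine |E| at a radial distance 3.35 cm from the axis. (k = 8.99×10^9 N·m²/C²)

|E| ≈ 1.40×10^5 V/m

Coaxial Gaussian cylinder, radius r = 3.35 cm, length L (r > 1.55 cm, enclosing both).
λ_enc = λ₁ + λ₂ = (-3.35×10^-6) + (3.09×10^-6) = -2.60×10^-7 C/m.
Applying ∮E·dA = Q_enc/ε₀ with the end caps contributing no flux:
E = 2k|λ_enc|/r = 2(8.99×10^9)(2.60e-7)/(0.0335) = 1.40×10^5 N/C.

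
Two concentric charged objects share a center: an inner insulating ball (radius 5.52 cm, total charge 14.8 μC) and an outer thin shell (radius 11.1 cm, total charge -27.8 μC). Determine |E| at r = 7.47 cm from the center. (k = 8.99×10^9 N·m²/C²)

By spherical symmetry E is radial; choose a Gaussian sphere of radius r = 7.47 cm (between the bodies, 5.52 cm < r < 11.1 cm).
Only the inner charge is enclosed; the outer shell contributes nothing inside itself. Q_enc = 14.8 μC = 1.48e-5 C.
Since E is radial and uniform over the Gaussian sphere, Φ = E·4πr² = Q_enc/ε₀.
E = k|Q_enc|/r² = (8.99×10^9)(1.48×10^-5)/(0.0747)² = 2.38×10^7 N/C.

2.38e7 V/m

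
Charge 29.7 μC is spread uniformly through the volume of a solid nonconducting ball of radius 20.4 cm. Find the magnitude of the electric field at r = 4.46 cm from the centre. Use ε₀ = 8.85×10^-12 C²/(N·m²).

|E| = 1.40e6 N/C

Use a concentric Gaussian sphere at r = 4.46 cm (r < R).
Only the charge within r is enclosed: Q_enc = Q·(r/R)³ = (29.7 μC)·(4.46 cm/20.4 cm)³ = 3.104×10^-7 C.
By Gauss's law, ∮E·dA = E·4πr² = Q_enc/ε₀.
E = |Q_enc|/(4πε₀r²) = (3.104e-7)/(4π·8.85×10^-12·(0.0446)²) = 1.40×10^6 N/C.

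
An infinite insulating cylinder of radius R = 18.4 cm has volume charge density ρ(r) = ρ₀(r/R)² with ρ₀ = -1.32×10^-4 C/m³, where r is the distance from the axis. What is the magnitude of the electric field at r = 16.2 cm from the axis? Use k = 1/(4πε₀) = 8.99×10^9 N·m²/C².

E = 4.68×10^5 N/C

By cylindrical symmetry E is radial; use a coaxial Gaussian cylinder of radius 16.2 cm and length L (r < R).
Integrating ρ over the cross-section to radius r: λ_enc = (2πρ₀/R²) ∫₀^r r'^3 dr' = 2πρ₀ r^4/(4·R²) = -4.218×10^-6 C/m.
Since E is radial and uniform over the curved surface, Φ = E·2πrL = Q_enc/ε₀ = λ_enc L/ε₀.
E = 2k|λ_enc|/r = 2(8.99×10^9)(4.218×10^-6)/(0.162) = 4.68×10^5 N/C.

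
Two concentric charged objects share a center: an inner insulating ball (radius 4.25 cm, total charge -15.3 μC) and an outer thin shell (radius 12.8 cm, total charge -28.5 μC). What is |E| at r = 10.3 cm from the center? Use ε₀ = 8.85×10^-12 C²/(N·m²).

By spherical symmetry E is radial; choose a Gaussian sphere of radius r = 10.3 cm (between the bodies, 4.25 cm < r < 12.8 cm).
The shell at 12.8 cm lies outside the Gaussian surface, so Q_enc = -15.3 μC = -1.53×10^-5 C.
By Gauss's law, ∮E·dA = E·4πr² = Q_enc/ε₀.
E = |Q_enc|/(4πε₀r²) = (1.53×10^-5)/(4π·8.85×10^-12·(0.103)²) = 1.30e7 N/C.

|E| ≈ 1.30×10^7 N/C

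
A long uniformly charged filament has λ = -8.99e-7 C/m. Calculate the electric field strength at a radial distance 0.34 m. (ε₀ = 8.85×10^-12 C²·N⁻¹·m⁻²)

|E| = 4.76e4 V/m

By cylindrical symmetry E is radial; use a coaxial Gaussian cylinder of radius 0.34 m and length L.
Q_enc = λL, so λ_enc = -8.99e-7 C/m.
Applying ∮E·dA = Q_enc/ε₀ with the end caps contributing no flux:
E = |λ_enc|/(2πε₀r) = (8.99×10^-7)/(2π·8.85×10^-12·0.34) = 4.76e4 N/C.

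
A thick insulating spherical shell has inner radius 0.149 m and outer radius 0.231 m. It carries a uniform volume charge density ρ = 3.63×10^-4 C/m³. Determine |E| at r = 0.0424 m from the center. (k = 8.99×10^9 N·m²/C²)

Symmetry ⇒ E = E(r) r̂. Gaussian sphere of radius r = 0.0424 m (r < 0.149 m, inside the empty cavity).
Q_enc = 0 (all charge lies at larger r); Gauss's law gives E = 0.

|E| = 0 N/C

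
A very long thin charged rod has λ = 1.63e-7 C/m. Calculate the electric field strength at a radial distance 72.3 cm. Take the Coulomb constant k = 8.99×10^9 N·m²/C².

4.05×10^3 N/C

Coaxial Gaussian cylinder, radius r = 72.3 cm, length L.
Q_enc = λL, so λ_enc = 1.63×10^-7 C/m.
By Gauss's law (flux through the curved wall only), E·2πrL = λ_enc L/ε₀.
E = 2k|λ_enc|/r = 2(8.99×10^9)(1.63×10^-7)/(0.723) = 4.05×10^3 N/C.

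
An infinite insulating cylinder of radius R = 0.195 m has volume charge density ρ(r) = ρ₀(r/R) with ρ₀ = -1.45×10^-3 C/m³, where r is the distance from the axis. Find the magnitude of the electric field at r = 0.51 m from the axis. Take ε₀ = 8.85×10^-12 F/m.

|E| ≈ 4.07e6 V/m

Take a coaxial cylindrical Gaussian surface of radius r = 0.51 m and length L (r > R, full charge per length enclosed).
λ_enc = 2π ∫₀^R ρ₀(r'/R)^1 r' dr' = 2πρ₀R²/3 = -1.155×10^-4 C/m.
Applying ∮E·dA = Q_enc/ε₀ with the end caps contributing no flux:
E = |λ_enc|/(2πε₀r) = (1.155×10^-4)/(2π·8.85×10^-12·0.51) = 4.07e6 N/C.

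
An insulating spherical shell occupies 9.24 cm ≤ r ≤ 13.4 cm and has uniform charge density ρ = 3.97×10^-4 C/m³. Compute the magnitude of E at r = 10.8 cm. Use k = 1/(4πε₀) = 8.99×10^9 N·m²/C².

Use a concentric Gaussian sphere at r = 10.8 cm (within the shell material, 9.24 cm < r < 13.4 cm).
Only the shell between 9.24 cm and r is enclosed: Q_enc = ρ·(4π/3)(r³ − a³) = (3.97×10^-4)·(4π/3)·((0.108)³ − (0.0924)³) = 7.83×10^-7 C.
Since E is radial and uniform over the Gaussian sphere, Φ = E·4πr² = Q_enc/ε₀.
E = k|Q_enc|/r² = (8.99×10^9)(7.83×10^-7)/(0.108)² = 6.03×10^5 N/C.

|E| = 6.03×10^5 N/C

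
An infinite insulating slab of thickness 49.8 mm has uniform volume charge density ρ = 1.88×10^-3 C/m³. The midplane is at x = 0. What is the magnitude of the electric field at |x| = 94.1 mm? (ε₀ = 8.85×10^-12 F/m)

E ≈ 5.29×10^6 N/C

The point |x| = 94.1 mm lies outside the slab (half-thickness 0.0249 m). A symmetric pillbox spanning the full slab encloses Q_enc = ρ·d·A.
Flux = 2EA ⇒ E = |ρ|d/(2ε₀), independent of distance outside.
E = (1.88e-3)(0.0498)/(2·8.85×10^-12) = 5.29e6 N/C.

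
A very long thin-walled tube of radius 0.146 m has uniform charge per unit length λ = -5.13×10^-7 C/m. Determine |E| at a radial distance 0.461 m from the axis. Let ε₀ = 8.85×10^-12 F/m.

Coaxial Gaussian cylinder, radius r = 0.461 m, length L (r > 0.146 m).
The full line charge is enclosed: λ_enc = -5.13×10^-7 C/m.
Gauss's law: E·2πrL = λ_enc L/ε₀.
E = |λ_enc|/(2πε₀r) = (5.13×10^-7)/(2π·8.85×10^-12·0.461) = 2.00×10^4 N/C.

|E| = 2.00×10^4 N/C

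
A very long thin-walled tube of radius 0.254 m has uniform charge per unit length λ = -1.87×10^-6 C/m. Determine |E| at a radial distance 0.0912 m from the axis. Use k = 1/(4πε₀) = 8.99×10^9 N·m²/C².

Coaxial Gaussian cylinder, radius r = 0.0912 m, length L (r < 0.254 m, inside the shell).
All the surface charge lies outside this cylinder: Q_enc = 0, hence E = 0.

E = 0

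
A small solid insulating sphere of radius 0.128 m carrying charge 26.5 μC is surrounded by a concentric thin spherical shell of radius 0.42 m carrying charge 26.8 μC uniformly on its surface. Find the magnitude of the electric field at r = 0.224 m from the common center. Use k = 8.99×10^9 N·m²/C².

|E| ≈ 4.75e6 N/C

Use a concentric Gaussian sphere at r = 0.224 m (between the bodies, 0.128 m < r < 0.42 m).
Only the inner charge is enclosed; the outer shell contributes nothing inside itself. Q_enc = 26.5 μC = 2.65×10^-5 C.
Applying ∮E·dA = Q_enc/ε₀ with Φ = E(4πr²):
E = k|Q_enc|/r² = (8.99×10^9)(2.65×10^-5)/(0.224)² = 4.75e6 N/C.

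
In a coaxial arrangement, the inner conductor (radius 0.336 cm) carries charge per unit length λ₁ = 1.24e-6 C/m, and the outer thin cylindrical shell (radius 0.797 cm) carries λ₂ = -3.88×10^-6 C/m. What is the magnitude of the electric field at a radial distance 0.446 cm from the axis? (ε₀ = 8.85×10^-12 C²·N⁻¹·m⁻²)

Choose a coaxial cylinder of radius r = 0.446 cm (arbitrary length L) as the Gaussian surface (between the conductors, 0.336 cm < r < 0.797 cm).
The shell at 0.797 cm lies outside the Gaussian surface, so λ_enc = λ₁ = 1.24×10^-6 C/m.
Applying ∮E·dA = Q_enc/ε₀ with the end caps contributing no flux:
E = |λ_enc|/(2πε₀r) = (1.24e-6)/(2π·8.85×10^-12·0.00446) = 5.00×10^6 N/C.

|E| ≈ 5.00×10^6 N/C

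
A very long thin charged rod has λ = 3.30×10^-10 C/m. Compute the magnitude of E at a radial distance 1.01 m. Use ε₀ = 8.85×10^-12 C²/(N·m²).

Take a coaxial cylindrical Gaussian surface of radius r = 1.01 m and length L.
Q_enc = λL, so λ_enc = 3.30×10^-10 C/m.
Since E is radial and uniform over the curved surface, Φ = E·2πrL = Q_enc/ε₀ = λ_enc L/ε₀.
E = |λ_enc|/(2πε₀r) = (3.30×10^-10)/(2π·8.85×10^-12·1.01) = 5.88 N/C.

E ≈ 5.88 V/m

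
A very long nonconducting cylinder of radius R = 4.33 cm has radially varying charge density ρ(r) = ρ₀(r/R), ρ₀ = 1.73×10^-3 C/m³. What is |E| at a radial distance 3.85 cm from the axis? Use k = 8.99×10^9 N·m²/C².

Take a coaxial cylindrical Gaussian surface of radius r = 3.85 cm and length L (r < R).
Integrating ρ over the cross-section to radius r: λ_enc = (2πρ₀/R) ∫₀^r r'^2 dr' = 2πρ₀ r^3/(3·R) = 4.775×10^-6 C/m.
Since E is radial and uniform over the curved surface, Φ = E·2πrL = Q_enc/ε₀ = λ_enc L/ε₀.
E = 2k|λ_enc|/r = 2(8.99×10^9)(4.775e-6)/(0.0385) = 2.23×10^6 N/C.

E ≈ 2.23×10^6 N/C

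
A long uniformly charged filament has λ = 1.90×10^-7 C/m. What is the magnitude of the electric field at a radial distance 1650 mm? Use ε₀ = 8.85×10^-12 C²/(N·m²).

|E| ≈ 2.07×10^3 N/C

By cylindrical symmetry E is radial; use a coaxial Gaussian cylinder of radius 1650 mm and length L.
Q_enc = λL, so λ_enc = 1.90e-7 C/m.
Gauss's law: E·2πrL = λ_enc L/ε₀.
E = |λ_enc|/(2πε₀r) = (1.90e-7)/(2π·8.85×10^-12·1.65) = 2.07×10^3 N/C.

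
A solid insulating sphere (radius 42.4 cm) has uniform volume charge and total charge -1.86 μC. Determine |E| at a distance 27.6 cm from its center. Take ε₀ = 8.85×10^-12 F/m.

Symmetry ⇒ E = E(r) r̂. Gaussian sphere of radius r = 27.6 cm (r < R).
Only the charge within r is enclosed: Q_enc = Q·(r/R)³ = (-1.86 μC)·(27.6 cm/42.4 cm)³ = -5.13×10^-7 C.
By Gauss's law, ∮E·dA = E·4πr² = Q_enc/ε₀.
E = |Q_enc|/(4πε₀r²) = (5.13e-7)/(4π·8.85×10^-12·(0.276)²) = 6.06×10^4 N/C.

6.06×10^4 V/m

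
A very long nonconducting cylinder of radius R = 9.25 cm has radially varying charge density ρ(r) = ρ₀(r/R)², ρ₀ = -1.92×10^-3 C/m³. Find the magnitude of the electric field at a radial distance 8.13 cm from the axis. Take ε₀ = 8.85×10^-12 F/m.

By cylindrical symmetry E is radial; use a coaxial Gaussian cylinder of radius 8.13 cm and length L (r < R).
Integrating ρ over the cross-section to radius r: λ_enc = (2πρ₀/R²) ∫₀^r r'^3 dr' = 2πρ₀ r^4/(4·R²) = -1.54×10^-5 C/m.
Since E is radial and uniform over the curved surface, Φ = E·2πrL = Q_enc/ε₀ = λ_enc L/ε₀.
E = |λ_enc|/(2πε₀r) = (1.54×10^-5)/(2π·8.85×10^-12·0.0813) = 3.41×10^6 N/C.

E ≈ 3.41e6 N/C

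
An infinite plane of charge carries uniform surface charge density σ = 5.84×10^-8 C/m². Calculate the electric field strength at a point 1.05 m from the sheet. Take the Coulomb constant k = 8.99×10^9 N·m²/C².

|E| = 3.30×10^3 V/m

By planar symmetry E is perpendicular to the sheet and uniform; use a Gaussian pillbox with flat faces of area A on each side of the sheet.
Only the two end caps contribute flux: Φ = 2EA. With Q_enc = σA, Gauss's law gives E = |σ|/(2ε₀).
E = 2πk|σ| = 2π(8.99×10^9)(5.84e-8) = 3.30×10^3 N/C.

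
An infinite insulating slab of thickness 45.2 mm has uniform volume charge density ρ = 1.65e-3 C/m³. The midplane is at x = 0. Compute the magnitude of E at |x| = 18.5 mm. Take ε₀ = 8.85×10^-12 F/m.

By symmetry E is perpendicular to the slab. A Gaussian pillbox from −18.5 mm to +18.5 mm (face area A) lies entirely within the slab.
Q_enc = ρ·(2x)·A and flux = 2EA, so 2EA = 2ρxA/ε₀ ⇒ E = |ρ|x/ε₀.
E = (1.65×10^-3)(0.0185)/(8.85×10^-12) = 3.45e6 N/C.

|E| ≈ 3.45e6 N/C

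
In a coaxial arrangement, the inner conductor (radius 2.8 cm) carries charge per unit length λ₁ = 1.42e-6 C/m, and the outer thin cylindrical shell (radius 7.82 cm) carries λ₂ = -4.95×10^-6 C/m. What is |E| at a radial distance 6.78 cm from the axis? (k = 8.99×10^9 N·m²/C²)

Choose a coaxial cylinder of radius r = 6.78 cm (arbitrary length L) as the Gaussian surface (between the conductors, 2.8 cm < r < 7.82 cm).
The shell at 7.82 cm lies outside the Gaussian surface, so λ_enc = λ₁ = 1.42e-6 C/m.
By Gauss's law (flux through the curved wall only), E·2πrL = λ_enc L/ε₀.
E = 2k|λ_enc|/r = 2(8.99×10^9)(1.42e-6)/(0.0678) = 3.77×10^5 N/C.

E = 3.77e5 N/C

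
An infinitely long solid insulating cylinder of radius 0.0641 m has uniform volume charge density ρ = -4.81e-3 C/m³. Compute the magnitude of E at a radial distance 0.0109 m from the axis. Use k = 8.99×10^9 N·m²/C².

E = 2.96×10^6 N/C

Choose a coaxial cylinder of radius r = 0.0109 m (arbitrary length L) as the Gaussian surface (r < R).
Enclosed charge per unit length: λ_enc = ρ·πr² = (-4.81e-3)π(0.0109)² = -1.795e-6 C/m.
Applying ∮E·dA = Q_enc/ε₀ with the end caps contributing no flux:
E = 2k|λ_enc|/r = 2(8.99×10^9)(1.795×10^-6)/(0.0109) = 2.96×10^6 N/C.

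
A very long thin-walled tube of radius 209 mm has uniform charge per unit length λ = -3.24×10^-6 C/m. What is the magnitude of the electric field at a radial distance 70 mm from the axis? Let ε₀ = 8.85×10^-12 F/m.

|E| = 0 N/C

By cylindrical symmetry E is radial; use a coaxial Gaussian cylinder of radius 70 mm and length L (r < 209 mm, inside the shell).
All the surface charge lies outside this cylinder: Q_enc = 0, hence E = 0.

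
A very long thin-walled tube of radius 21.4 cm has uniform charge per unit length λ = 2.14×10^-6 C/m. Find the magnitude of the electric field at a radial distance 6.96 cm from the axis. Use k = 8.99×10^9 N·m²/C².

E = 0

By cylindrical symmetry E is radial; use a coaxial Gaussian cylinder of radius 6.96 cm and length L (r < 21.4 cm, inside the shell).
No charge is enclosed, so Gauss's law gives E·2πrL = 0 ⇒ E = 0.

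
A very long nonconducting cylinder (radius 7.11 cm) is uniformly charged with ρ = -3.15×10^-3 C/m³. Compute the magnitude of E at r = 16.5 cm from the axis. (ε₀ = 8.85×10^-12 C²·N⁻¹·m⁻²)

E ≈ 5.45×10^6 N/C

Coaxial Gaussian cylinder, radius r = 16.5 cm, length L (r > 7.11 cm, full cross-section enclosed).
λ_enc = ρ·πR² = (-3.15×10^-3)π(0.0711)² = -5.003×10^-5 C/m.
Gauss's law: E·2πrL = λ_enc L/ε₀.
E = |λ_enc|/(2πε₀r) = (5.003×10^-5)/(2π·8.85×10^-12·0.165) = 5.45×10^6 N/C.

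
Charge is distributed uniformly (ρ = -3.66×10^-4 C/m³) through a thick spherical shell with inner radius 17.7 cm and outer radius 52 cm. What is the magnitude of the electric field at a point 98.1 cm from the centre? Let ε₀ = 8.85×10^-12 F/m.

1.93×10^6 N/C

Symmetry ⇒ E = E(r) r̂. Gaussian sphere of radius r = 98.1 cm (r > 52 cm, enclosing the whole shell).
Q_enc = ρ·(4π/3)(b³ − a³) = (-3.66×10^-4)·(4π/3)·((0.52)³ − (0.177)³) = -2.071×10^-4 C.
Gauss's law: E·4πr² = Q_enc/ε₀.
E = |Q_enc|/(4πε₀r²) = (2.071e-4)/(4π·8.85×10^-12·(0.981)²) = 1.93×10^6 N/C.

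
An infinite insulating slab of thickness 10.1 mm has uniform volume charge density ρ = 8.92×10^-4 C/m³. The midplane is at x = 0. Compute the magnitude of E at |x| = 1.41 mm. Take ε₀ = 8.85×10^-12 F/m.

E = 1.42×10^5 N/C

By symmetry E is perpendicular to the slab. A Gaussian pillbox from −1.41 mm to +1.41 mm (face area A) lies entirely within the slab.
Q_enc = ρ·(2x)·A and flux = 2EA, so 2EA = 2ρxA/ε₀ ⇒ E = |ρ|x/ε₀.
E = (8.92×10^-4)(0.00141)/(8.85×10^-12) = 1.42×10^5 N/C.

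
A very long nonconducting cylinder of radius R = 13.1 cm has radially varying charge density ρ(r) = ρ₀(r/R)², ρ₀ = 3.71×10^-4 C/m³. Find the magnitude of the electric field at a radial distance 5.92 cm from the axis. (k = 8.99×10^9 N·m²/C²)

Coaxial Gaussian cylinder, radius r = 5.92 cm, length L (r < R).
Integrating ρ over the cross-section to radius r: λ_enc = (2πρ₀/R²) ∫₀^r r'^3 dr' = 2πρ₀ r^4/(4·R²) = 4.171×10^-7 C/m.
Applying ∮E·dA = Q_enc/ε₀ with the end caps contributing no flux:
E = 2k|λ_enc|/r = 2(8.99×10^9)(4.171×10^-7)/(0.0592) = 1.27e5 N/C.

1.27e5 N/C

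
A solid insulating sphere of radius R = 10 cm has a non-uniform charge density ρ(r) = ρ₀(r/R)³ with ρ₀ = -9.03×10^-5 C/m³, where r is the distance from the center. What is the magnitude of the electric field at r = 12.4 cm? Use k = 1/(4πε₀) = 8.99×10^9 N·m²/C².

E ≈ 1.11×10^5 N/C

By spherical symmetry E is radial; choose a Gaussian sphere of radius r = 12.4 cm (r > R, all charge enclosed).
Q_enc = 4π ∫₀^R ρ₀(r'/R)^3 r'² dr' = 4πρ₀R³/6 = -1.891×10^-7 C.
Gauss's law: E·4πr² = Q_enc/ε₀.
E = k|Q_enc|/r² = (8.99×10^9)(1.891×10^-7)/(0.124)² = 1.11e5 N/C.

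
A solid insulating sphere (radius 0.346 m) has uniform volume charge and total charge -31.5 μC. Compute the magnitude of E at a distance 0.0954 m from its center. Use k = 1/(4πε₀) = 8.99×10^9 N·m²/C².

E ≈ 6.52×10^5 N/C

Take a concentric spherical Gaussian surface of radius r = 0.0954 m (r < R).
Only the charge within r is enclosed: Q_enc = Q·(r/R)³ = (-31.5 μC)·(0.0954 m/0.346 m)³ = -6.603e-7 C.
Since E is radial and uniform over the Gaussian sphere, Φ = E·4πr² = Q_enc/ε₀.
E = k|Q_enc|/r² = (8.99×10^9)(6.603×10^-7)/(0.0954)² = 6.52×10^5 N/C.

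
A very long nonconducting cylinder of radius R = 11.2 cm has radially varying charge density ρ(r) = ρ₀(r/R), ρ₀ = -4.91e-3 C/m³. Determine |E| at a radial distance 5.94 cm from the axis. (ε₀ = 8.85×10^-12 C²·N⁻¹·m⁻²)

Choose a coaxial cylinder of radius r = 5.94 cm (arbitrary length L) as the Gaussian surface (r < R).
λ_enc = ∫₀^r ρ(r')·2πr' dr' = (2πρ₀/R)·r^3/3 = -1.924×10^-5 C/m.
Since E is radial and uniform over the curved surface, Φ = E·2πrL = Q_enc/ε₀ = λ_enc L/ε₀.
E = |λ_enc|/(2πε₀r) = (1.924×10^-5)/(2π·8.85×10^-12·0.0594) = 5.83e6 N/C.

E = 5.83×10^6 N/C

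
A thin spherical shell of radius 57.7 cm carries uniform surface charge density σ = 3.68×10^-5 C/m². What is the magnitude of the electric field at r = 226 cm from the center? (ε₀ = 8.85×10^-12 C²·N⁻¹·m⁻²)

|E| = 2.71×10^5 N/C

Symmetry ⇒ E = E(r) r̂. Gaussian sphere of radius r = 226 cm (r > 57.7 cm).
The entire shell is enclosed: Q_enc = σ·4πR² = (3.68×10^-5)·4π·(0.577)² = 1.54e-4 C.
By Gauss's law, ∮E·dA = E·4πr² = Q_enc/ε₀.
E = |Q_enc|/(4πε₀r²) = (1.54e-4)/(4π·8.85×10^-12·(2.26)²) = 2.71×10^5 N/C.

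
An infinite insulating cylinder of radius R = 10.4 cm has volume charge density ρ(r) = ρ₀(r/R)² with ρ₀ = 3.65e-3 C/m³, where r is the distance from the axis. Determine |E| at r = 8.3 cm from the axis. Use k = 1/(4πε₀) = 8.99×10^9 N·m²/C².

|E| = 5.45×10^6 N/C

Choose a coaxial cylinder of radius r = 8.3 cm (arbitrary length L) as the Gaussian surface (r < R).
Integrating ρ over the cross-section to radius r: λ_enc = (2πρ₀/R²) ∫₀^r r'^3 dr' = 2πρ₀ r^4/(4·R²) = 2.516×10^-5 C/m.
Since E is radial and uniform over the curved surface, Φ = E·2πrL = Q_enc/ε₀ = λ_enc L/ε₀.
E = 2k|λ_enc|/r = 2(8.99×10^9)(2.516×10^-5)/(0.083) = 5.45e6 N/C.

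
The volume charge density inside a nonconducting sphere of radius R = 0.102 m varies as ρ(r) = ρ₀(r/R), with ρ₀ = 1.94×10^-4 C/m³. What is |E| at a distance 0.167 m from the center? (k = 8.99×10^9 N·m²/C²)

|E| ≈ 2.08×10^5 N/C

By spherical symmetry E is radial; choose a Gaussian sphere of radius r = 0.167 m (r > R, all charge enclosed).
Q_enc = 4π ∫₀^R ρ₀(r'/R)^1 r'² dr' = 4πρ₀R³/4 = 6.468×10^-7 C.
Gauss's law: E·4πr² = Q_enc/ε₀.
E = k|Q_enc|/r² = (8.99×10^9)(6.468×10^-7)/(0.167)² = 2.08×10^5 N/C.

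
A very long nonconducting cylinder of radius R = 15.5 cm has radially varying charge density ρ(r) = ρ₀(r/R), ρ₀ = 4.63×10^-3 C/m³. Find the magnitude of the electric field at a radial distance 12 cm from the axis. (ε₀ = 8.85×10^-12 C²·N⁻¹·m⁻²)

By cylindrical symmetry E is radial; use a coaxial Gaussian cylinder of radius 12 cm and length L (r < R).
Integrating ρ over the cross-section to radius r: λ_enc = (2πρ₀/R) ∫₀^r r'^2 dr' = 2πρ₀ r^3/(3·R) = 1.081×10^-4 C/m.
By Gauss's law (flux through the curved wall only), E·2πrL = λ_enc L/ε₀.
E = |λ_enc|/(2πε₀r) = (1.081e-4)/(2π·8.85×10^-12·0.12) = 1.62×10^7 N/C.

1.62×10^7 N/C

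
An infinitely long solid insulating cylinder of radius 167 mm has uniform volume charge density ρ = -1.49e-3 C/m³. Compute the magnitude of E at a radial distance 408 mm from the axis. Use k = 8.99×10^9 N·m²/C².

E = 5.75×10^6 N/C

Take a coaxial cylindrical Gaussian surface of radius r = 408 mm and length L (r > 167 mm, full cross-section enclosed).
λ_enc = ρ·πR² = (-1.49e-3)π(0.167)² = -1.305×10^-4 C/m.
Applying ∮E·dA = Q_enc/ε₀ with the end caps contributing no flux:
E = 2k|λ_enc|/r = 2(8.99×10^9)(1.305×10^-4)/(0.408) = 5.75×10^6 N/C.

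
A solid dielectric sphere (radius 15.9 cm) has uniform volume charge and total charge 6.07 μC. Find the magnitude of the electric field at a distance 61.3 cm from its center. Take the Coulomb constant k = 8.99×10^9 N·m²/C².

By spherical symmetry E is radial; choose a Gaussian sphere of radius r = 61.3 cm (r > R, so the entire charge is enclosed).
Q_enc = 6.07 μC = 6.07×10^-6 C.
Since E is radial and uniform over the Gaussian sphere, Φ = E·4πr² = Q_enc/ε₀.
E = k|Q_enc|/r² = (8.99×10^9)(6.07×10^-6)/(0.613)² = 1.45×10^5 N/C.

1.45×10^5 N/C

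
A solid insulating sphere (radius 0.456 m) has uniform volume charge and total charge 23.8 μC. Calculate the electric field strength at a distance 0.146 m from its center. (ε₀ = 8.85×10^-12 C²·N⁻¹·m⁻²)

3.30×10^5 N/C

Take a concentric spherical Gaussian surface of radius r = 0.146 m (r < R).
For a uniform sphere the enclosed fraction is (r/R)³, so Q_enc = (23.8 μC)(0.146/0.456)³ = 7.812×10^-7 C.
Since E is radial and uniform over the Gaussian sphere, Φ = E·4πr² = Q_enc/ε₀.
E = |Q_enc|/(4πε₀r²) = (7.812×10^-7)/(4π·8.85×10^-12·(0.146)²) = 3.30×10^5 N/C.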